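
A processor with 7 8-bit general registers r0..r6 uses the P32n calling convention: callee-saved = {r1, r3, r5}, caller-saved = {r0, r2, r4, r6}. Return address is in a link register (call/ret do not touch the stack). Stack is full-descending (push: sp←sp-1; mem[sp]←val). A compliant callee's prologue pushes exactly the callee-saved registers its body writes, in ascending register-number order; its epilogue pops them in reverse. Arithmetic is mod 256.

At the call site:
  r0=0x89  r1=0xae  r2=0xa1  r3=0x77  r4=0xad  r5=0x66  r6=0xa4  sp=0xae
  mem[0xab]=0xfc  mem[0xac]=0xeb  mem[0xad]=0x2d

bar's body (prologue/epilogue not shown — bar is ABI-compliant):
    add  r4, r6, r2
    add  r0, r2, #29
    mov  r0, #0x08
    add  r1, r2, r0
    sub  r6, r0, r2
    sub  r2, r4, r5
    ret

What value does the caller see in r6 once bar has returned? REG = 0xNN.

prologue: push r1 → mem[0xad]=0xae, sp=0xad
body[0] add  r4, r6, r2 → r4=0x45
body[1] add  r0, r2, #29 → r0=0xbe
body[2] mov  r0, #0x08 → r0=0x08
body[3] add  r1, r2, r0 → r1=0xa9
body[4] sub  r6, r0, r2 → r6=0x67
body[5] sub  r2, r4, r5 → r2=0xdf
epilogue: pop r1=0xae, sp=0xae
r6 is caller-saved → body value

REG = 0x67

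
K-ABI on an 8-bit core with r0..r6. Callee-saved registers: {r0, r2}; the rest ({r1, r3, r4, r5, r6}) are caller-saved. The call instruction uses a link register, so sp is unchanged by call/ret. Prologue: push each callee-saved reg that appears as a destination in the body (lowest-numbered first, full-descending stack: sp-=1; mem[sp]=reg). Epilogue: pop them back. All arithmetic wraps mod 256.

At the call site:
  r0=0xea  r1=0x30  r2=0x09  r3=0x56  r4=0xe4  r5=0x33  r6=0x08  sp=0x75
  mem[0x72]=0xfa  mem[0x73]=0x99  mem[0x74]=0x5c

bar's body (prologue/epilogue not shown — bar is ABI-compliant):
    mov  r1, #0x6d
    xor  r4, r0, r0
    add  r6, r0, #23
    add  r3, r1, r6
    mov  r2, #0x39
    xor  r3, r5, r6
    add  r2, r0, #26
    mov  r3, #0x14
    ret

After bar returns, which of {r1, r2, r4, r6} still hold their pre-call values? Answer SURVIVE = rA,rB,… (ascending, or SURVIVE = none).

prologue: push r2 → mem[0x74]=0x09, sp=0x74
body[0] mov  r1, #0x6d → r1=0x6d
body[1] xor  r4, r0, r0 → r4=0x00
body[2] add  r6, r0, #23 → r6=0x01
body[3] add  r3, r1, r6 → r3=0x6e
body[4] mov  r2, #0x39 → r2=0x39
body[5] xor  r3, r5, r6 → r3=0x32
body[6] add  r2, r0, #26 → r2=0x04
body[7] mov  r3, #0x14 → r3=0x14
epilogue: pop r2=0x09, sp=0x75
r1: caller-saved, written=True
r2: callee-saved, written=True
r4: caller-saved, written=True
r6: caller-saved, written=True

SURVIVE = r2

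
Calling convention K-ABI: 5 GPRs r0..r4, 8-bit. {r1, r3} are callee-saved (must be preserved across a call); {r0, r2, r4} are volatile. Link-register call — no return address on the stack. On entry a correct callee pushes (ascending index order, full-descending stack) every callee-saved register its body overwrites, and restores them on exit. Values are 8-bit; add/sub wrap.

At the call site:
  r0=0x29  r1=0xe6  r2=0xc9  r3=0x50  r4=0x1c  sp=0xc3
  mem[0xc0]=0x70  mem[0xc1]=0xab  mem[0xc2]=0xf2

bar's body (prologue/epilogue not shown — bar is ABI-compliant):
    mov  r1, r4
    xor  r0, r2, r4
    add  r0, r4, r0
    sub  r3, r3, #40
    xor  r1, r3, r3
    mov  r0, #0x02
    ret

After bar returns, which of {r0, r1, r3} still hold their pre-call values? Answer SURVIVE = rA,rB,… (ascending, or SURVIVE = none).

SURVIVE = r1,r3

prologue: push r1 → mem[0xc2]=0xe6, sp=0xc2
prologue: push r3 → mem[0xc1]=0x50, sp=0xc1
body[0] mov  r1, r4 → r1=0x1c
body[1] xor  r0, r2, r4 → r0=0xd5
body[2] add  r0, r4, r0 → r0=0xf1
body[3] sub  r3, r3, #40 → r3=0x28
body[4] xor  r1, r3, r3 → r1=0x00
body[5] mov  r0, #0x02 → r0=0x02
epilogue: pop r3=0x50, sp=0xc2
epilogue: pop r1=0xe6, sp=0xc3
r0: caller-saved, written=True
r1: callee-saved, written=True
r3: callee-saved, written=True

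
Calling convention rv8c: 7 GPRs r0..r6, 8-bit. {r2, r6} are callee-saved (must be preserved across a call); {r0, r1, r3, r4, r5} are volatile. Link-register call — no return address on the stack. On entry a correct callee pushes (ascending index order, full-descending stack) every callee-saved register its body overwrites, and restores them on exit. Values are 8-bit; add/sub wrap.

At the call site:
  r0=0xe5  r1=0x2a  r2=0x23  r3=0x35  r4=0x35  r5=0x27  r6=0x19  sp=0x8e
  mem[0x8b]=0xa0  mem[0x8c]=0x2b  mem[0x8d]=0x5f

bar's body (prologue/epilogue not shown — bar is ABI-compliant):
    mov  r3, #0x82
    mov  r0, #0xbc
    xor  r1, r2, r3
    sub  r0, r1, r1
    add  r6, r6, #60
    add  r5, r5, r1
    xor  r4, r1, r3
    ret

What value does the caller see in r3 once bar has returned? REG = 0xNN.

REG = 0x82

prologue: push r6 -> mem[0x8d]=0x19, sp=0x8d
body[0] mov  r3, #0x82 -> r3=0x82
body[1] mov  r0, #0xbc -> r0=0xbc
body[2] xor  r1, r2, r3 -> r1=0xa1
body[3] sub  r0, r1, r1 -> r0=0x00
body[4] add  r6, r6, #60 -> r6=0x55
body[5] add  r5, r5, r1 -> r5=0xc8
body[6] xor  r4, r1, r3 -> r4=0x23
epilogue: pop r6=0x19, sp=0x8e
r3 is caller-saved -> body value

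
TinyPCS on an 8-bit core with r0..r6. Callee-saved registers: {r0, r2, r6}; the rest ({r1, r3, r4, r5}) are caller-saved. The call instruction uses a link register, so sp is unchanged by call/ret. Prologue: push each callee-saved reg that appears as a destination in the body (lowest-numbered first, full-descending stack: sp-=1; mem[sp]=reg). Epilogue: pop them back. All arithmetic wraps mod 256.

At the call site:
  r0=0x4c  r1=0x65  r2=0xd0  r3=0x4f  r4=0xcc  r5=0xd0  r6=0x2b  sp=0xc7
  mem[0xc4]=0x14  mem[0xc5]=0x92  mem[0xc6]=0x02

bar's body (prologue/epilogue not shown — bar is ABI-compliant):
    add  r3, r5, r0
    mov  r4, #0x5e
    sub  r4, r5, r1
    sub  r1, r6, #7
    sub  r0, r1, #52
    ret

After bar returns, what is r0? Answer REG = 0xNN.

REG = 0x4c

prologue: push r0 → mem[0xc6]=0x4c, sp=0xc6
body[0] add  r3, r5, r0 → r3=0x1c
body[1] mov  r4, #0x5e → r4=0x5e
body[2] sub  r4, r5, r1 → r4=0x6b
body[3] sub  r1, r6, #7 → r1=0x24
body[4] sub  r0, r1, #52 → r0=0xf0
epilogue: pop r0=0x4c, sp=0xc7
r0 is callee-saved → restored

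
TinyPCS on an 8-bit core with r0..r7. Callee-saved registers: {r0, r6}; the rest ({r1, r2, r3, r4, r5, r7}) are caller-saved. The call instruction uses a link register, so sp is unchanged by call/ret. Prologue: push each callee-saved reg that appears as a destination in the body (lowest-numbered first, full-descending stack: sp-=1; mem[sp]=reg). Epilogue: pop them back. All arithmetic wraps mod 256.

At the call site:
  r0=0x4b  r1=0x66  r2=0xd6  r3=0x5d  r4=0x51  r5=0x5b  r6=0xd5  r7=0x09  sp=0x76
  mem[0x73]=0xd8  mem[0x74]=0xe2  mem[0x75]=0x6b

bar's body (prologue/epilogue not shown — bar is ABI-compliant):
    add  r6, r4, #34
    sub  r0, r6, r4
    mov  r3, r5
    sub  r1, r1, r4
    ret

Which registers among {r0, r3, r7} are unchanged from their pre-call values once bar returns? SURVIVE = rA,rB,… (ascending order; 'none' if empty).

SURVIVE = r0,r7

prologue: push r0 -> mem[0x75]=0x4b, sp=0x75
prologue: push r6 -> mem[0x74]=0xd5, sp=0x74
body[0] add  r6, r4, #34 -> r6=0x73
body[1] sub  r0, r6, r4 -> r0=0x22
body[2] mov  r3, r5 -> r3=0x5b
body[3] sub  r1, r1, r4 -> r1=0x15
epilogue: pop r6=0xd5, sp=0x75
epilogue: pop r0=0x4b, sp=0x76
r0: callee-saved, written=True
r3: caller-saved, written=True
r7: caller-saved, written=False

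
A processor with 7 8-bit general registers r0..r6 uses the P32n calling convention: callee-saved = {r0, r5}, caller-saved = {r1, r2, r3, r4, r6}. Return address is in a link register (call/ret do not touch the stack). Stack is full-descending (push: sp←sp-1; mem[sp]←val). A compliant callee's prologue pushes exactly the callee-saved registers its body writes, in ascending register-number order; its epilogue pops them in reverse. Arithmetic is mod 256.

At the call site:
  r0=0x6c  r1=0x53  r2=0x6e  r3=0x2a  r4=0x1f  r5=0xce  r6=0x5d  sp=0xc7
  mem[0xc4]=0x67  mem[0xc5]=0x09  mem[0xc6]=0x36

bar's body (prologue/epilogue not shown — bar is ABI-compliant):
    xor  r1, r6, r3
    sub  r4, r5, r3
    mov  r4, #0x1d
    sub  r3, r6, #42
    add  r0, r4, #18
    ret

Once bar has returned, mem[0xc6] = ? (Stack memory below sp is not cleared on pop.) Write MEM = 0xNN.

prologue: push r0 -> mem[0xc6]=0x6c, sp=0xc6
body[0] xor  r1, r6, r3 -> r1=0x77
body[1] sub  r4, r5, r3 -> r4=0xa4
body[2] mov  r4, #0x1d -> r4=0x1d
body[3] sub  r3, r6, #42 -> r3=0x33
body[4] add  r0, r4, #18 -> r0=0x2f
epilogue: pop r0=0x6c, sp=0xc7
prologue pushed ['r0'] at ['0xc6']

MEM = 0x6c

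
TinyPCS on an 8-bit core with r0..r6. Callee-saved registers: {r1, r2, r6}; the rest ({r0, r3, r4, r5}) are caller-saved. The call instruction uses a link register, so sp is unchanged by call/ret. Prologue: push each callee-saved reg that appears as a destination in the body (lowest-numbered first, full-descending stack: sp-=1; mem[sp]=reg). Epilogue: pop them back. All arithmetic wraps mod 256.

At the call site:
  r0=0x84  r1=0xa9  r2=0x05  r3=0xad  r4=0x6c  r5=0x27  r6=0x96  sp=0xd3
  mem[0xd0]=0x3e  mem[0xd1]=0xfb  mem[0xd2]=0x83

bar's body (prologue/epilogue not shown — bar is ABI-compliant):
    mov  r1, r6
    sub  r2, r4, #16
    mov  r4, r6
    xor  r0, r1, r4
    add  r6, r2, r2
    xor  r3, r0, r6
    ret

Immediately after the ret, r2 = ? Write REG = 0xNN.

prologue: push r1 -> mem[0xd2]=0xa9, sp=0xd2
prologue: push r2 -> mem[0xd1]=0x05, sp=0xd1
prologue: push r6 -> mem[0xd0]=0x96, sp=0xd0
body[0] mov  r1, r6 -> r1=0x96
body[1] sub  r2, r4, #16 -> r2=0x5c
body[2] mov  r4, r6 -> r4=0x96
body[3] xor  r0, r1, r4 -> r0=0x00
body[4] add  r6, r2, r2 -> r6=0xb8
body[5] xor  r3, r0, r6 -> r3=0xb8
epilogue: pop r6=0x96, sp=0xd1
epilogue: pop r2=0x05, sp=0xd2
epilogue: pop r1=0xa9, sp=0xd3
r2 is callee-saved -> restored

REG = 0x05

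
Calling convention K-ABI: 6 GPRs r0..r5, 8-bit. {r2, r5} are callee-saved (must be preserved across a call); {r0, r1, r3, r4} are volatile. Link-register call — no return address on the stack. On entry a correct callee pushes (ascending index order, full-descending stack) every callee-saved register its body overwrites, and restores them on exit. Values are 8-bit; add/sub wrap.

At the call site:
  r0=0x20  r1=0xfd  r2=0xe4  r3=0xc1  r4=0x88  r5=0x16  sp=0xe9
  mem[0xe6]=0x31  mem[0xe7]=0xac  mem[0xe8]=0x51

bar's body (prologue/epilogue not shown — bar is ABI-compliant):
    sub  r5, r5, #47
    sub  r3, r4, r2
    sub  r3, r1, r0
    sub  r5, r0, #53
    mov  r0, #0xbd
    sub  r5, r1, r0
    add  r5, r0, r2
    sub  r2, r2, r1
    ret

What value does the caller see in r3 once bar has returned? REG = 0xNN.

REG = 0xdd

prologue: push r2 → mem[0xe8]=0xe4, sp=0xe8
prologue: push r5 → mem[0xe7]=0x16, sp=0xe7
body[0] sub  r5, r5, #47 → r5=0xe7
body[1] sub  r3, r4, r2 → r3=0xa4
body[2] sub  r3, r1, r0 → r3=0xdd
body[3] sub  r5, r0, #53 → r5=0xeb
body[4] mov  r0, #0xbd → r0=0xbd
body[5] sub  r5, r1, r0 → r5=0x40
body[6] add  r5, r0, r2 → r5=0xa1
body[7] sub  r2, r2, r1 → r2=0xe7
epilogue: pop r5=0x16, sp=0xe8
epilogue: pop r2=0xe4, sp=0xe9
r3 is caller-saved → body value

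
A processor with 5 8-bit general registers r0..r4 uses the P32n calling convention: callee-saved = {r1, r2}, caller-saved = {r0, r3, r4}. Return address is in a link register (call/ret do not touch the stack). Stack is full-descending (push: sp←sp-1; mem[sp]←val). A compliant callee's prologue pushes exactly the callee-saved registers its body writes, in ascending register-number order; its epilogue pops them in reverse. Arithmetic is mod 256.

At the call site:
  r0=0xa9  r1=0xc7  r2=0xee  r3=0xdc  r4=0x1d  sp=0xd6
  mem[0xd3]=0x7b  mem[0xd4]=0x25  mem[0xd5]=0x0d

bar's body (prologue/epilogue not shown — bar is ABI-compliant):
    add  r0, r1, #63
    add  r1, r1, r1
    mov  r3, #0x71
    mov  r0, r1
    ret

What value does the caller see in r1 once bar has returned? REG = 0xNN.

prologue: push r1 → mem[0xd5]=0xc7, sp=0xd5
body[0] add  r0, r1, #63 → r0=0x06
body[1] add  r1, r1, r1 → r1=0x8e
body[2] mov  r3, #0x71 → r3=0x71
body[3] mov  r0, r1 → r0=0x8e
epilogue: pop r1=0xc7, sp=0xd6
r1 is callee-saved → restored

REG = 0xc7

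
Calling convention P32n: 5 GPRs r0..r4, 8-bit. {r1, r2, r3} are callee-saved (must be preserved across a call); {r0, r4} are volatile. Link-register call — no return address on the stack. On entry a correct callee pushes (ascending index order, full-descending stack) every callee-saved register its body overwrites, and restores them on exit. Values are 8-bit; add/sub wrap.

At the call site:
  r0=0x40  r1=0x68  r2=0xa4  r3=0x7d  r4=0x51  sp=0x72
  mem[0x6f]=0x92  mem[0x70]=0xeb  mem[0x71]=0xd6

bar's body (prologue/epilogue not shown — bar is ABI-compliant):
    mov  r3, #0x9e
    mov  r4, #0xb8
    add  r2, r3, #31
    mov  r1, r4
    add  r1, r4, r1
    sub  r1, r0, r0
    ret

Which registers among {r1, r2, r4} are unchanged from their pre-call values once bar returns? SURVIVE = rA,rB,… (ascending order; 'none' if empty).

prologue: push r1 -> mem[0x71]=0x68, sp=0x71
prologue: push r2 -> mem[0x70]=0xa4, sp=0x70
prologue: push r3 -> mem[0x6f]=0x7d, sp=0x6f
body[0] mov  r3, #0x9e -> r3=0x9e
body[1] mov  r4, #0xb8 -> r4=0xb8
body[2] add  r2, r3, #31 -> r2=0xbd
body[3] mov  r1, r4 -> r1=0xb8
body[4] add  r1, r4, r1 -> r1=0x70
body[5] sub  r1, r0, r0 -> r1=0x00
epilogue: pop r3=0x7d, sp=0x70
epilogue: pop r2=0xa4, sp=0x71
epilogue: pop r1=0x68, sp=0x72
r1: callee-saved, written=True
r2: callee-saved, written=True
r4: caller-saved, written=True

SURVIVE = r1,r2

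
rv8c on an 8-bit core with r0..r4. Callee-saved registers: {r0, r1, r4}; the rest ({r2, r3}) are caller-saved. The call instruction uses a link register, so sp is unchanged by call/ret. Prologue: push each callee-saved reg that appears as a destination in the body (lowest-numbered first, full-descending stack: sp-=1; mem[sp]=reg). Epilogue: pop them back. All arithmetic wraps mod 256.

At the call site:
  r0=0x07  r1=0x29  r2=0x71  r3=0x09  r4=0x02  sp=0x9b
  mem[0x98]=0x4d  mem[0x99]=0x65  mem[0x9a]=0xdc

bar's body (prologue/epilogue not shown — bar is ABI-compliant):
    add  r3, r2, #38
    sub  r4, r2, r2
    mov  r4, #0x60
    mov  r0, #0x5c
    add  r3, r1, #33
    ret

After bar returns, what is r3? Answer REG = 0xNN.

prologue: push r0 → mem[0x9a]=0x07, sp=0x9a
prologue: push r4 → mem[0x99]=0x02, sp=0x99
body[0] add  r3, r2, #38 → r3=0x97
body[1] sub  r4, r2, r2 → r4=0x00
body[2] mov  r4, #0x60 → r4=0x60
body[3] mov  r0, #0x5c → r0=0x5c
body[4] add  r3, r1, #33 → r3=0x4a
epilogue: pop r4=0x02, sp=0x9a
epilogue: pop r0=0x07, sp=0x9b
r3 is caller-saved → body value

REG = 0x4a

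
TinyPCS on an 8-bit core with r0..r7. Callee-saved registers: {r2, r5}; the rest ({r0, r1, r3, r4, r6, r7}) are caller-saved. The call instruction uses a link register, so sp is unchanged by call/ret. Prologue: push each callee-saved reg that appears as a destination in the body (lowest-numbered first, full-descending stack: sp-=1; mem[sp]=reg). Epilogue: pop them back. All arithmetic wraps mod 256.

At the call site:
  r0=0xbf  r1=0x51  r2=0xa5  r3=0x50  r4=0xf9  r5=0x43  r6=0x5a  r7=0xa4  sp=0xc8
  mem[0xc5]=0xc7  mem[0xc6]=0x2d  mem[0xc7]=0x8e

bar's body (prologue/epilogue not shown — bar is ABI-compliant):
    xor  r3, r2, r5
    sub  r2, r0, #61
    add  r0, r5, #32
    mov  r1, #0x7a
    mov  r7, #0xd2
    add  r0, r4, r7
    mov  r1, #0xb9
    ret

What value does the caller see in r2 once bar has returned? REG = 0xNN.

prologue: push r2 -> mem[0xc7]=0xa5, sp=0xc7
body[0] xor  r3, r2, r5 -> r3=0xe6
body[1] sub  r2, r0, #61 -> r2=0x82
body[2] add  r0, r5, #32 -> r0=0x63
body[3] mov  r1, #0x7a -> r1=0x7a
body[4] mov  r7, #0xd2 -> r7=0xd2
body[5] add  r0, r4, r7 -> r0=0xcb
body[6] mov  r1, #0xb9 -> r1=0xb9
epilogue: pop r2=0xa5, sp=0xc8
r2 is callee-saved -> restored

REG = 0xa5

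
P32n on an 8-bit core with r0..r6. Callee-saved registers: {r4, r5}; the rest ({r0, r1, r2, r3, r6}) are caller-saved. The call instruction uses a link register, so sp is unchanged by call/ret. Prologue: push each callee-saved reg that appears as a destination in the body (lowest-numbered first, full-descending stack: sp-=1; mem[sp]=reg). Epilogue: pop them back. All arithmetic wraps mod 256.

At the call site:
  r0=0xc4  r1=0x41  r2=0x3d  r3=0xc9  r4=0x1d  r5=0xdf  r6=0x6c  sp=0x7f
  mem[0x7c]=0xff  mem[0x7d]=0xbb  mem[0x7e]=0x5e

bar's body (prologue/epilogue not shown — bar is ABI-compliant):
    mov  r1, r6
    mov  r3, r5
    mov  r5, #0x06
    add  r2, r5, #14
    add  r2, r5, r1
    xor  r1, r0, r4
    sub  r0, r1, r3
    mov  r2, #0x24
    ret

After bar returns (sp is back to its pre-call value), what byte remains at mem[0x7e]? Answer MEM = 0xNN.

prologue: push r5 → mem[0x7e]=0xdf, sp=0x7e
body[0] mov  r1, r6 → r1=0x6c
body[1] mov  r3, r5 → r3=0xdf
body[2] mov  r5, #0x06 → r5=0x06
body[3] add  r2, r5, #14 → r2=0x14
body[4] add  r2, r5, r1 → r2=0x72
body[5] xor  r1, r0, r4 → r1=0xd9
body[6] sub  r0, r1, r3 → r0=0xfa
body[7] mov  r2, #0x24 → r2=0x24
epilogue: pop r5=0xdf, sp=0x7f
prologue pushed ['r5'] at ['0x7e']

MEM = 0xdf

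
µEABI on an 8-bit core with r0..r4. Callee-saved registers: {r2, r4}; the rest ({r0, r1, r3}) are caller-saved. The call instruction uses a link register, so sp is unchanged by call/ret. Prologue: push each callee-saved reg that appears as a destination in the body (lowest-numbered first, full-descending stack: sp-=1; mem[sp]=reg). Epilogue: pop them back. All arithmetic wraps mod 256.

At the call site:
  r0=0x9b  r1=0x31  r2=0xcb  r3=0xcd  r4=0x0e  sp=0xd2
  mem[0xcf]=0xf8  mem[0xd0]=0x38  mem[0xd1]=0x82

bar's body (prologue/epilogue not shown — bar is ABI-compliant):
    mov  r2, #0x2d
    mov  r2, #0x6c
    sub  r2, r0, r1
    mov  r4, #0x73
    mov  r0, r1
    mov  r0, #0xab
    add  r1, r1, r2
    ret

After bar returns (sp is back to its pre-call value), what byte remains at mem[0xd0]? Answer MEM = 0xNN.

prologue: push r2 -> mem[0xd1]=0xcb, sp=0xd1
prologue: push r4 -> mem[0xd0]=0x0e, sp=0xd0
body[0] mov  r2, #0x2d -> r2=0x2d
body[1] mov  r2, #0x6c -> r2=0x6c
body[2] sub  r2, r0, r1 -> r2=0x6a
body[3] mov  r4, #0x73 -> r4=0x73
body[4] mov  r0, r1 -> r0=0x31
body[5] mov  r0, #0xab -> r0=0xab
body[6] add  r1, r1, r2 -> r1=0x9b
epilogue: pop r4=0x0e, sp=0xd1
epilogue: pop r2=0xcb, sp=0xd2
prologue pushed ['r2', 'r4'] at ['0xd1', '0xd0']

MEM = 0x0e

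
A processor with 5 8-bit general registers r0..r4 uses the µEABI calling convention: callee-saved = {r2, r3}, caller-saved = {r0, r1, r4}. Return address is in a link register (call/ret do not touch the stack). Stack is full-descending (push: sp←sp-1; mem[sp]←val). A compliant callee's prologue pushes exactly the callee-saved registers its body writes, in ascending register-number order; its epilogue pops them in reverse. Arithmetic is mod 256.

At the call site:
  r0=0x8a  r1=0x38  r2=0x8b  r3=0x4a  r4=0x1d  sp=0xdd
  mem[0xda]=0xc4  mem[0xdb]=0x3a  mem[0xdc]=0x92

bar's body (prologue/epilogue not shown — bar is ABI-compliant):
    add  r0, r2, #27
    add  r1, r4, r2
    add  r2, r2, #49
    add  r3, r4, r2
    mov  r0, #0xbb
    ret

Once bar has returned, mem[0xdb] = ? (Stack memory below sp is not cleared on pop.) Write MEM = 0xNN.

prologue: push r2 -> mem[0xdc]=0x8b, sp=0xdc
prologue: push r3 -> mem[0xdb]=0x4a, sp=0xdb
body[0] add  r0, r2, #27 -> r0=0xa6
body[1] add  r1, r4, r2 -> r1=0xa8
body[2] add  r2, r2, #49 -> r2=0xbc
body[3] add  r3, r4, r2 -> r3=0xd9
body[4] mov  r0, #0xbb -> r0=0xbb
epilogue: pop r3=0x4a, sp=0xdc
epilogue: pop r2=0x8b, sp=0xdd
prologue pushed ['r2', 'r3'] at ['0xdc', '0xdb']

MEM = 0x4a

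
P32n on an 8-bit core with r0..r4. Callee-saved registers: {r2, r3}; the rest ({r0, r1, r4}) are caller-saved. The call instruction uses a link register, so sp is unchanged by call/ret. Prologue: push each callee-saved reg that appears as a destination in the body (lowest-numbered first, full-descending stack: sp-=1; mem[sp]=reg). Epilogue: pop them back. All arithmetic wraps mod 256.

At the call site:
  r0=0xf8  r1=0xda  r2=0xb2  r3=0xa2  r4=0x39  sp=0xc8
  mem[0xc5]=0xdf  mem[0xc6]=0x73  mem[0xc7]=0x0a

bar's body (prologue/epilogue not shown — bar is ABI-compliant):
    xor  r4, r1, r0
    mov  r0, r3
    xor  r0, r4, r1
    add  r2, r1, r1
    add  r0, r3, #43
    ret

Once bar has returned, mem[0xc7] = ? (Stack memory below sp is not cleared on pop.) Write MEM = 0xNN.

MEM = 0xb2

prologue: push r2 -> mem[0xc7]=0xb2, sp=0xc7
body[0] xor  r4, r1, r0 -> r4=0x22
body[1] mov  r0, r3 -> r0=0xa2
body[2] xor  r0, r4, r1 -> r0=0xf8
body[3] add  r2, r1, r1 -> r2=0xb4
body[4] add  r0, r3, #43 -> r0=0xcd
epilogue: pop r2=0xb2, sp=0xc8
prologue pushed ['r2'] at ['0xc7']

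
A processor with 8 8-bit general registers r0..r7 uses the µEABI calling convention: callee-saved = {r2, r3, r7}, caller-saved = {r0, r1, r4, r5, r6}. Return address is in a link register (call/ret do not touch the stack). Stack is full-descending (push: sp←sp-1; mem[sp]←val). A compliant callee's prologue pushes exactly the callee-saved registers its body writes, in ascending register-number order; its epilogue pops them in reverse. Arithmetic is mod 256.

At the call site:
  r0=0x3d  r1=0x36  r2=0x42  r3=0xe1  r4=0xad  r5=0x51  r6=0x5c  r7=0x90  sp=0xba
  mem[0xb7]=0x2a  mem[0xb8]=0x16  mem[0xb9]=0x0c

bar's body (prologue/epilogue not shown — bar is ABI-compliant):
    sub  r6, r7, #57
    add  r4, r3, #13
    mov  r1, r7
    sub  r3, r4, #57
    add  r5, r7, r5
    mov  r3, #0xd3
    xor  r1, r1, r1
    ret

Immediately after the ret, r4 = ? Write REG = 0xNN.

prologue: push r3 → mem[0xb9]=0xe1, sp=0xb9
body[0] sub  r6, r7, #57 → r6=0x57
body[1] add  r4, r3, #13 → r4=0xee
body[2] mov  r1, r7 → r1=0x90
body[3] sub  r3, r4, #57 → r3=0xb5
body[4] add  r5, r7, r5 → r5=0xe1
body[5] mov  r3, #0xd3 → r3=0xd3
body[6] xor  r1, r1, r1 → r1=0x00
epilogue: pop r3=0xe1, sp=0xba
r4 is caller-saved → body value

REG = 0xee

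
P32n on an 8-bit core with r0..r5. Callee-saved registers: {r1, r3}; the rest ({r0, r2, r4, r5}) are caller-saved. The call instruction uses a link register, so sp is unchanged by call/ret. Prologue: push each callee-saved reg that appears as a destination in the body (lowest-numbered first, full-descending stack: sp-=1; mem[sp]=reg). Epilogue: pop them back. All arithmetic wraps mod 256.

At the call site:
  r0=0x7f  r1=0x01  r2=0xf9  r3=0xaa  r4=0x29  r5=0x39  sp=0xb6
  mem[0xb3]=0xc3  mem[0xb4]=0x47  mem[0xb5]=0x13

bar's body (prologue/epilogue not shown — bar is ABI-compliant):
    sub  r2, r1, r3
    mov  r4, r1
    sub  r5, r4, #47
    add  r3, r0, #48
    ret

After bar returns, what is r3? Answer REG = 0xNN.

REG = 0xaa

prologue: push r3 → mem[0xb5]=0xaa, sp=0xb5
body[0] sub  r2, r1, r3 → r2=0x57
body[1] mov  r4, r1 → r4=0x01
body[2] sub  r5, r4, #47 → r5=0xd2
body[3] add  r3, r0, #48 → r3=0xaf
epilogue: pop r3=0xaa, sp=0xb6
r3 is callee-saved → restored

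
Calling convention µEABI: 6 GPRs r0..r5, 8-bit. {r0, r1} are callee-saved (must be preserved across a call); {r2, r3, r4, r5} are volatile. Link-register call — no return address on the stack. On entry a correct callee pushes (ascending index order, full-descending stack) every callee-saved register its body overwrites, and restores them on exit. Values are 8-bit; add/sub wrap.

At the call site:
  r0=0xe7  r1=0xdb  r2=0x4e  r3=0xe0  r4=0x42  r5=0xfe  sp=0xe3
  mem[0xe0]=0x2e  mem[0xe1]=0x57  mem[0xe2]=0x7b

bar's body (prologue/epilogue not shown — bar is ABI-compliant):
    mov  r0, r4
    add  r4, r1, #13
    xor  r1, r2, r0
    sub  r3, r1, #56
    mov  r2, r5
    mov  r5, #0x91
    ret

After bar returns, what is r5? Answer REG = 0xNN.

REG = 0x91

prologue: push r0 → mem[0xe2]=0xe7, sp=0xe2
prologue: push r1 → mem[0xe1]=0xdb, sp=0xe1
body[0] mov  r0, r4 → r0=0x42
body[1] add  r4, r1, #13 → r4=0xe8
body[2] xor  r1, r2, r0 → r1=0x0c
body[3] sub  r3, r1, #56 → r3=0xd4
body[4] mov  r2, r5 → r2=0xfe
body[5] mov  r5, #0x91 → r5=0x91
epilogue: pop r1=0xdb, sp=0xe2
epilogue: pop r0=0xe7, sp=0xe3
r5 is caller-saved → body value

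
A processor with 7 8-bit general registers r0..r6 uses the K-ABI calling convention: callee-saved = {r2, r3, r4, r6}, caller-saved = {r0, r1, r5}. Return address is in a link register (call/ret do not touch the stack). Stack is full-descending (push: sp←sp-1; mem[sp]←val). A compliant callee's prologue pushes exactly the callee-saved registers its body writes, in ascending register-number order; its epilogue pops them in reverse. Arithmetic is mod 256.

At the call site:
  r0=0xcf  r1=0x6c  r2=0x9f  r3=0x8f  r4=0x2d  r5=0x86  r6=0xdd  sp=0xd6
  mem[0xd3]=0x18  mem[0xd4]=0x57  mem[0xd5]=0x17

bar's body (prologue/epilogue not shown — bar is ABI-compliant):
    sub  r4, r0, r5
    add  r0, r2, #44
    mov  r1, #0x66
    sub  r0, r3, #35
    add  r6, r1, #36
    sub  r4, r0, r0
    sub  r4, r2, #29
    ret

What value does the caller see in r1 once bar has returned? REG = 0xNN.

REG = 0x66

prologue: push r4 -> mem[0xd5]=0x2d, sp=0xd5
prologue: push r6 -> mem[0xd4]=0xdd, sp=0xd4
body[0] sub  r4, r0, r5 -> r4=0x49
body[1] add  r0, r2, #44 -> r0=0xcb
body[2] mov  r1, #0x66 -> r1=0x66
body[3] sub  r0, r3, #35 -> r0=0x6c
body[4] add  r6, r1, #36 -> r6=0x8a
body[5] sub  r4, r0, r0 -> r4=0x00
body[6] sub  r4, r2, #29 -> r4=0x82
epilogue: pop r6=0xdd, sp=0xd5
epilogue: pop r4=0x2d, sp=0xd6
r1 is caller-saved -> body value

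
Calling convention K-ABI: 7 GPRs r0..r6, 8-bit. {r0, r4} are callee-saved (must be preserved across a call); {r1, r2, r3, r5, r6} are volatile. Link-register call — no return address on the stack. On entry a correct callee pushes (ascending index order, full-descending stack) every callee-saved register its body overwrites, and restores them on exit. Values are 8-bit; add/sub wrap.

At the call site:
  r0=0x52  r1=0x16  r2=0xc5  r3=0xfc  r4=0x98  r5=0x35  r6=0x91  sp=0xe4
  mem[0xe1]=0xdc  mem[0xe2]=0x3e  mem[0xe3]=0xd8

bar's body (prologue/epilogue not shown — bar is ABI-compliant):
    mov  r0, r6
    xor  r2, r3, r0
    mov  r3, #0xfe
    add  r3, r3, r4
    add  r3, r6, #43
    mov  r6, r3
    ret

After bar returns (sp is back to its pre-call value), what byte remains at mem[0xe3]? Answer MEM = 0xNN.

prologue: push r0 → mem[0xe3]=0x52, sp=0xe3
body[0] mov  r0, r6 → r0=0x91
body[1] xor  r2, r3, r0 → r2=0x6d
body[2] mov  r3, #0xfe → r3=0xfe
body[3] add  r3, r3, r4 → r3=0x96
body[4] add  r3, r6, #43 → r3=0xbc
body[5] mov  r6, r3 → r6=0xbc
epilogue: pop r0=0x52, sp=0xe4
prologue pushed ['r0'] at ['0xe3']

MEM = 0x52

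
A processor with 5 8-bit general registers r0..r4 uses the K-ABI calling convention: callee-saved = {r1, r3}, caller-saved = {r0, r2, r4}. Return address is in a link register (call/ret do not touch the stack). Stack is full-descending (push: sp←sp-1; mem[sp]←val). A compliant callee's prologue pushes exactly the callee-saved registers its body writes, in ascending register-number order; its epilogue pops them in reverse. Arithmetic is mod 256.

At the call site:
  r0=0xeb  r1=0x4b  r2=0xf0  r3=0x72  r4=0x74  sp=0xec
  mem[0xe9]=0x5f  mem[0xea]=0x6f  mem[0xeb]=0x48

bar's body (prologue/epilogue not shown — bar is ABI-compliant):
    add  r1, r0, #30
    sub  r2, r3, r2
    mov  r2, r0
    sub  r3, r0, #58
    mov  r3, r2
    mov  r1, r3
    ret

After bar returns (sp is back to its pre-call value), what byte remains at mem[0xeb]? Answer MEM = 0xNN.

prologue: push r1 → mem[0xeb]=0x4b, sp=0xeb
prologue: push r3 → mem[0xea]=0x72, sp=0xea
body[0] add  r1, r0, #30 → r1=0x09
body[1] sub  r2, r3, r2 → r2=0x82
body[2] mov  r2, r0 → r2=0xeb
body[3] sub  r3, r0, #58 → r3=0xb1
body[4] mov  r3, r2 → r3=0xeb
body[5] mov  r1, r3 → r1=0xeb
epilogue: pop r3=0x72, sp=0xeb
epilogue: pop r1=0x4b, sp=0xec
prologue pushed ['r1', 'r3'] at ['0xeb', '0xea']

MEM = 0x4b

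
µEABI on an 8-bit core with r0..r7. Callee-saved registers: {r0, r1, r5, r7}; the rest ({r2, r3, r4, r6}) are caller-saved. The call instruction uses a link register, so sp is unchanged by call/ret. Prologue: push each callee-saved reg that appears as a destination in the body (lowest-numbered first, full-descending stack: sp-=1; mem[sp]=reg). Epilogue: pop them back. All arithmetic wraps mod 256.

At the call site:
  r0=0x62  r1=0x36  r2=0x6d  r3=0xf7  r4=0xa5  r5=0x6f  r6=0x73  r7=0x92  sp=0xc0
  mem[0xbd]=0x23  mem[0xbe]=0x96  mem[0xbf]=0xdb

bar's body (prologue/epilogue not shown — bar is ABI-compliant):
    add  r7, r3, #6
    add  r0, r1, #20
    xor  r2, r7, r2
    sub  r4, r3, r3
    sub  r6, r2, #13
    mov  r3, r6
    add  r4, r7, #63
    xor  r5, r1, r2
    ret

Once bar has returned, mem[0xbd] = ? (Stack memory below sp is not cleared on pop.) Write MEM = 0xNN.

MEM = 0x92

prologue: push r0 -> mem[0xbf]=0x62, sp=0xbf
prologue: push r5 -> mem[0xbe]=0x6f, sp=0xbe
prologue: push r7 -> mem[0xbd]=0x92, sp=0xbd
body[0] add  r7, r3, #6 -> r7=0xfd
body[1] add  r0, r1, #20 -> r0=0x4a
body[2] xor  r2, r7, r2 -> r2=0x90
body[3] sub  r4, r3, r3 -> r4=0x00
body[4] sub  r6, r2, #13 -> r6=0x83
body[5] mov  r3, r6 -> r3=0x83
body[6] add  r4, r7, #63 -> r4=0x3c
body[7] xor  r5, r1, r2 -> r5=0xa6
epilogue: pop r7=0x92, sp=0xbe
epilogue: pop r5=0x6f, sp=0xbf
epilogue: pop r0=0x62, sp=0xc0
prologue pushed ['r0', 'r5', 'r7'] at ['0xbf', '0xbe', '0xbd']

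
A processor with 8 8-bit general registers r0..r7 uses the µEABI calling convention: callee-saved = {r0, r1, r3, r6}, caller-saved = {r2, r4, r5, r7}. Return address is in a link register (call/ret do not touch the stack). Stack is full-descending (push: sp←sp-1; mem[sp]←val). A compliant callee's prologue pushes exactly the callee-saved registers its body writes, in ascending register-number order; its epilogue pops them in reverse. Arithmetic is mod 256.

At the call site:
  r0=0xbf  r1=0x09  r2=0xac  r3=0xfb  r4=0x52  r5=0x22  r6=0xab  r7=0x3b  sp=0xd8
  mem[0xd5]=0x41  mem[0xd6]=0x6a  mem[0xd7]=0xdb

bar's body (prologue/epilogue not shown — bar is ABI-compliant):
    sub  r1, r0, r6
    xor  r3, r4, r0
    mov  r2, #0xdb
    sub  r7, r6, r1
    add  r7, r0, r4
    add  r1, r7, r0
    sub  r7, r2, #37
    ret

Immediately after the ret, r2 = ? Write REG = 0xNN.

REG = 0xdb

prologue: push r1 -> mem[0xd7]=0x09, sp=0xd7
prologue: push r3 -> mem[0xd6]=0xfb, sp=0xd6
body[0] sub  r1, r0, r6 -> r1=0x14
body[1] xor  r3, r4, r0 -> r3=0xed
body[2] mov  r2, #0xdb -> r2=0xdb
body[3] sub  r7, r6, r1 -> r7=0x97
body[4] add  r7, r0, r4 -> r7=0x11
body[5] add  r1, r7, r0 -> r1=0xd0
body[6] sub  r7, r2, #37 -> r7=0xb6
epilogue: pop r3=0xfb, sp=0xd7
epilogue: pop r1=0x09, sp=0xd8
r2 is caller-saved -> body value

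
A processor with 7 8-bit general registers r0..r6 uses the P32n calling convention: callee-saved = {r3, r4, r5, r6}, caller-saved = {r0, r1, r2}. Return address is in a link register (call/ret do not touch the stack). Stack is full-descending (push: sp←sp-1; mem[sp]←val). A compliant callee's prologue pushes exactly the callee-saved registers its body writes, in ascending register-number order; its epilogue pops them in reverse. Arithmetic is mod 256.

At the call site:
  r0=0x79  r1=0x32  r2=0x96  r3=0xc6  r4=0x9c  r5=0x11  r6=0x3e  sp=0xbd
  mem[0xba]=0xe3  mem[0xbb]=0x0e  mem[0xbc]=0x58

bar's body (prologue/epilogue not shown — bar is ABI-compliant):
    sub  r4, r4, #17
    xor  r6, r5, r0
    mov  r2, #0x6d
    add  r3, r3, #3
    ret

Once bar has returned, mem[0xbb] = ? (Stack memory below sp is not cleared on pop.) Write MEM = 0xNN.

MEM = 0x9c

prologue: push r3 → mem[0xbc]=0xc6, sp=0xbc
prologue: push r4 → mem[0xbb]=0x9c, sp=0xbb
prologue: push r6 → mem[0xba]=0x3e, sp=0xba
body[0] sub  r4, r4, #17 → r4=0x8b
body[1] xor  r6, r5, r0 → r6=0x68
body[2] mov  r2, #0x6d → r2=0x6d
body[3] add  r3, r3, #3 → r3=0xc9
epilogue: pop r6=0x3e, sp=0xbb
epilogue: pop r4=0x9c, sp=0xbc
epilogue: pop r3=0xc6, sp=0xbd
prologue pushed ['r3', 'r4', 'r6'] at ['0xbc', '0xbb', '0xba']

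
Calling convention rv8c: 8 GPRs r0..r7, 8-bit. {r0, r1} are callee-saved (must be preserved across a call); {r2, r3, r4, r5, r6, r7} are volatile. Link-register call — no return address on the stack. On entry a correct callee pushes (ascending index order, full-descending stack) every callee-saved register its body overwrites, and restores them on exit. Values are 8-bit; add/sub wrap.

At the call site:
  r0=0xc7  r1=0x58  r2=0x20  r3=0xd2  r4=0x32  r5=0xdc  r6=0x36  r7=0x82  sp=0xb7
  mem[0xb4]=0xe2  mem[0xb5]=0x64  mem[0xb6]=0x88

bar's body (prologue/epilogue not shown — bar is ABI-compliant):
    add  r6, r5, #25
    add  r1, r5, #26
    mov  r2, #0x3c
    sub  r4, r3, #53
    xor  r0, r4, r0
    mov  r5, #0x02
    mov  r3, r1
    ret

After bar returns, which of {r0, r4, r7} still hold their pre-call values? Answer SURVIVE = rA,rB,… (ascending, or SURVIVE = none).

prologue: push r0 → mem[0xb6]=0xc7, sp=0xb6
prologue: push r1 → mem[0xb5]=0x58, sp=0xb5
body[0] add  r6, r5, #25 → r6=0xf5
body[1] add  r1, r5, #26 → r1=0xf6
body[2] mov  r2, #0x3c → r2=0x3c
body[3] sub  r4, r3, #53 → r4=0x9d
body[4] xor  r0, r4, r0 → r0=0x5a
body[5] mov  r5, #0x02 → r5=0x02
body[6] mov  r3, r1 → r3=0xf6
epilogue: pop r1=0x58, sp=0xb6
epilogue: pop r0=0xc7, sp=0xb7
r0: callee-saved, written=True
r4: caller-saved, written=True
r7: caller-saved, written=False

SURVIVE = r0,r7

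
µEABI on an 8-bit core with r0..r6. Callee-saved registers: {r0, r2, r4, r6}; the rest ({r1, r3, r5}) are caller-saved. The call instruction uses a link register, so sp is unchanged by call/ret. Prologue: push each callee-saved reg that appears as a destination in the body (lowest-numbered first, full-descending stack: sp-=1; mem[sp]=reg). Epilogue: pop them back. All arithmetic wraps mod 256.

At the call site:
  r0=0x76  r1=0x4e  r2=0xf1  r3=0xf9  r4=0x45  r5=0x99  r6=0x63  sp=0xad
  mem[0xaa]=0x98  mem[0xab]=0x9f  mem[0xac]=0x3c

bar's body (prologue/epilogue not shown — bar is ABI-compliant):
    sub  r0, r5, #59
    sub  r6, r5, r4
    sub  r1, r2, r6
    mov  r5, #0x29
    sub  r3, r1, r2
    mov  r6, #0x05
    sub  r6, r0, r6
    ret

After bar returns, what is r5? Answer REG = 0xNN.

prologue: push r0 → mem[0xac]=0x76, sp=0xac
prologue: push r6 → mem[0xab]=0x63, sp=0xab
body[0] sub  r0, r5, #59 → r0=0x5e
body[1] sub  r6, r5, r4 → r6=0x54
body[2] sub  r1, r2, r6 → r1=0x9d
body[3] mov  r5, #0x29 → r5=0x29
body[4] sub  r3, r1, r2 → r3=0xac
body[5] mov  r6, #0x05 → r6=0x05
body[6] sub  r6, r0, r6 → r6=0x59
epilogue: pop r6=0x63, sp=0xac
epilogue: pop r0=0x76, sp=0xad
r5 is caller-saved → body value

REG = 0x29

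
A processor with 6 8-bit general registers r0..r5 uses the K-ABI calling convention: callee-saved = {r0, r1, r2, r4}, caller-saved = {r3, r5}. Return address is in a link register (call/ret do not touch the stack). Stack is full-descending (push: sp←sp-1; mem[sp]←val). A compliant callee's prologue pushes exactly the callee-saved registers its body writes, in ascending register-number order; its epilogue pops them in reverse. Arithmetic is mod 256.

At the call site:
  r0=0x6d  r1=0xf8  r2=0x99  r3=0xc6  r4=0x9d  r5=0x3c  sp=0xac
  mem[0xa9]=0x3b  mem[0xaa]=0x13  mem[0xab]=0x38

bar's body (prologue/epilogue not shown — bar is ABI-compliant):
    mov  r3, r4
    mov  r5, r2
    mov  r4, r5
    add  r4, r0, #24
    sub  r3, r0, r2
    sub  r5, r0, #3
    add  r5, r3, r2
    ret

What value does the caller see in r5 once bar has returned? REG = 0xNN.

prologue: push r4 → mem[0xab]=0x9d, sp=0xab
body[0] mov  r3, r4 → r3=0x9d
body[1] mov  r5, r2 → r5=0x99
body[2] mov  r4, r5 → r4=0x99
body[3] add  r4, r0, #24 → r4=0x85
body[4] sub  r3, r0, r2 → r3=0xd4
body[5] sub  r5, r0, #3 → r5=0x6a
body[6] add  r5, r3, r2 → r5=0x6d
epilogue: pop r4=0x9d, sp=0xac
r5 is caller-saved → body value

REG = 0x6d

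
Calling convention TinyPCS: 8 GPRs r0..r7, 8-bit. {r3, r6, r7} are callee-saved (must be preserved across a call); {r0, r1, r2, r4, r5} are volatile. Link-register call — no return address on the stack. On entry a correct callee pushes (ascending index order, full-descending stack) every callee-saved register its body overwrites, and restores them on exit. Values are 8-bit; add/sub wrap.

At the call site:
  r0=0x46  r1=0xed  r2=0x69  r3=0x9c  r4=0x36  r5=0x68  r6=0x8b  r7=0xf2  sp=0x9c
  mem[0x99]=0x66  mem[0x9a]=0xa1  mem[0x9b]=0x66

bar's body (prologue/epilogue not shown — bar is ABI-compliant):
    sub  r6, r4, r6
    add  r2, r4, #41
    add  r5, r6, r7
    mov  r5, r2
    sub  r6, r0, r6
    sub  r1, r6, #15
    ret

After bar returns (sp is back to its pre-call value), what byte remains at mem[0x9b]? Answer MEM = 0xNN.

MEM = 0x8b

prologue: push r6 → mem[0x9b]=0x8b, sp=0x9b
body[0] sub  r6, r4, r6 → r6=0xab
body[1] add  r2, r4, #41 → r2=0x5f
body[2] add  r5, r6, r7 → r5=0x9d
body[3] mov  r5, r2 → r5=0x5f
body[4] sub  r6, r0, r6 → r6=0x9b
body[5] sub  r1, r6, #15 → r1=0x8c
epilogue: pop r6=0x8b, sp=0x9c
prologue pushed ['r6'] at ['0x9b']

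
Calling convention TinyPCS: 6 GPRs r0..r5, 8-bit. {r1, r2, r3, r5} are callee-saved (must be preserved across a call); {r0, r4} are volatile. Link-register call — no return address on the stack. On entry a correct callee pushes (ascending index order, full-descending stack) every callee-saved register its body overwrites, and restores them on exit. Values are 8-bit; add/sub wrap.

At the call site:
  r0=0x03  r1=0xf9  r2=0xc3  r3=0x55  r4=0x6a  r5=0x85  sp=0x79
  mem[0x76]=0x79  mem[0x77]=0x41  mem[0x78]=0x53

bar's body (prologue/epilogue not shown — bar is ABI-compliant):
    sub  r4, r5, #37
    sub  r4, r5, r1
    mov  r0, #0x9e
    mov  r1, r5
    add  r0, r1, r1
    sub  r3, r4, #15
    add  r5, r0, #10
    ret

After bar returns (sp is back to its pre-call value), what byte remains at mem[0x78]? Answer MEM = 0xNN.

MEM = 0xf9

prologue: push r1 -> mem[0x78]=0xf9, sp=0x78
prologue: push r3 -> mem[0x77]=0x55, sp=0x77
prologue: push r5 -> mem[0x76]=0x85, sp=0x76
body[0] sub  r4, r5, #37 -> r4=0x60
body[1] sub  r4, r5, r1 -> r4=0x8c
body[2] mov  r0, #0x9e -> r0=0x9e
body[3] mov  r1, r5 -> r1=0x85
body[4] add  r0, r1, r1 -> r0=0x0a
body[5] sub  r3, r4, #15 -> r3=0x7d
body[6] add  r5, r0, #10 -> r5=0x14
epilogue: pop r5=0x85, sp=0x77
epilogue: pop r3=0x55, sp=0x78
epilogue: pop r1=0xf9, sp=0x79
prologue pushed ['r1', 'r3', 'r5'] at ['0x78', '0x77', '0x76']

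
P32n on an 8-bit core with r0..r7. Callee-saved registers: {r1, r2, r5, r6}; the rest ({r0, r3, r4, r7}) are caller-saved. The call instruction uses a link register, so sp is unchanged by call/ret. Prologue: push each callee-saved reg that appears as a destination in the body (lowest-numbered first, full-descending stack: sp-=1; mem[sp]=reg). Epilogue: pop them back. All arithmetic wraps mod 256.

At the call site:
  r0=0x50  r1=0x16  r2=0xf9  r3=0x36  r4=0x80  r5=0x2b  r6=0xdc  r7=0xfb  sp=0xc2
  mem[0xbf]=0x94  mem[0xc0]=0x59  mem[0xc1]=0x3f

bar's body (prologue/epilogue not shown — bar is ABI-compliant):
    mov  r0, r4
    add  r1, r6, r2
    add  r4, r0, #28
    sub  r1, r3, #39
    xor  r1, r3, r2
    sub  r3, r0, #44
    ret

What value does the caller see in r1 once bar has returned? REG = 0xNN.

prologue: push r1 -> mem[0xc1]=0x16, sp=0xc1
body[0] mov  r0, r4 -> r0=0x80
body[1] add  r1, r6, r2 -> r1=0xd5
body[2] add  r4, r0, #28 -> r4=0x9c
body[3] sub  r1, r3, #39 -> r1=0x0f
body[4] xor  r1, r3, r2 -> r1=0xcf
body[5] sub  r3, r0, #44 -> r3=0x54
epilogue: pop r1=0x16, sp=0xc2
r1 is callee-saved -> restored

REG = 0x16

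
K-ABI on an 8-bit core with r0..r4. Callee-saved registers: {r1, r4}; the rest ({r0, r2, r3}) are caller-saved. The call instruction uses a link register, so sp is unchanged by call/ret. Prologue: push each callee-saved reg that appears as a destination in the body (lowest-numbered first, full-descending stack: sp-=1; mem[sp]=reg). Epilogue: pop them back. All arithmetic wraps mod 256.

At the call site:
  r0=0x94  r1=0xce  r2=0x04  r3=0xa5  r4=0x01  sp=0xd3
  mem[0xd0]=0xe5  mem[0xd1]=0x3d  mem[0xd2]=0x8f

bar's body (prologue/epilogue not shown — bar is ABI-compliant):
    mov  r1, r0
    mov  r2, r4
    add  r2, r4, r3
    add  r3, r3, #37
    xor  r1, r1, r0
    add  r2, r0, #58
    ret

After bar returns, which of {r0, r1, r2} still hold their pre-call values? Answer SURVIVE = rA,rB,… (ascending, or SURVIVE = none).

prologue: push r1 -> mem[0xd2]=0xce, sp=0xd2
body[0] mov  r1, r0 -> r1=0x94
body[1] mov  r2, r4 -> r2=0x01
body[2] add  r2, r4, r3 -> r2=0xa6
body[3] add  r3, r3, #37 -> r3=0xca
body[4] xor  r1, r1, r0 -> r1=0x00
body[5] add  r2, r0, #58 -> r2=0xce
epilogue: pop r1=0xce, sp=0xd3
r0: caller-saved, written=False
r1: callee-saved, written=True
r2: caller-saved, written=True

SURVIVE = r0,r1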